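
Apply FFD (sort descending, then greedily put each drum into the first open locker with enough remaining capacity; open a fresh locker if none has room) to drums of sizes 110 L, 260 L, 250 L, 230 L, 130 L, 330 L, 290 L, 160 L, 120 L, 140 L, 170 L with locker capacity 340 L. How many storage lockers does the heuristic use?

Sorted descending: 330, 290, 260, 250, 230, 170, 160, 140, 130, 120, 110.
  330 → locker 1 (new)  [load 330/340]
  290 → locker 2 (new)  [load 290/340]
  260 → locker 3 (new)  [load 260/340]
  250 → locker 4 (new)  [load 250/340]
  230 → locker 5 (new)  [load 230/340]
  170 → locker 6 (new)  [load 170/340]
  160 → locker 6  [load 330/340]
  140 → locker 7 (new)  [load 140/340]
  130 → locker 7  [load 270/340]
  120 → locker 8 (new)  [load 120/340]
  110 → locker 5  [load 340/340]
8 storage lockers opened.

8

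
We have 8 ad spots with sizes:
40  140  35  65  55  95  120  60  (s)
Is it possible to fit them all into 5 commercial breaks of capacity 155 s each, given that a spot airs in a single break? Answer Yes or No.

A valid assignment using 5 commercial breaks:
  break 1: 140 = 140
  break 2: 120 + 35 = 155
  break 3: 95 + 60 = 155
  break 4: 65 + 55 = 120
  break 5: 40 = 40
Every load is within 155 s, so 5 commercial breaks suffice.

Yes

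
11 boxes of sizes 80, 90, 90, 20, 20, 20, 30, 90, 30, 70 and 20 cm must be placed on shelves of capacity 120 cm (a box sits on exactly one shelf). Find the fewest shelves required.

5

Total = 90 + 90 + 90 + 80 + 70 + 30 + 30 + 20 + 20 + 20 + 20 = 560 cm.
Lower bound: ⌈560/120⌉ = 5 shelves.
A packing using 5 shelves:
  shelf 1: 90 + 30 = 120
  shelf 2: 90 + 30 = 120
  shelf 3: 90 + 20 = 110
  shelf 4: 80 + 20 + 20 = 120
  shelf 5: 70 + 20 = 90
This matches the lower bound, so 5 is optimal.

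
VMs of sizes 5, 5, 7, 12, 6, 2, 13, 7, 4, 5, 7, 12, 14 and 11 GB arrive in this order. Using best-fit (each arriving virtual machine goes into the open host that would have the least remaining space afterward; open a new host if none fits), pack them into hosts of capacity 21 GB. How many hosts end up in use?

7

  5 → host 1 (new)  [load 5/21]
  5 → host 1  [load 10/21]
  7 → host 1  [load 17/21]
  12 → host 2 (new)  [load 12/21]
  6 → host 2  [load 18/21]
  2 → host 2  [load 20/21]
  13 → host 3 (new)  [load 13/21]
  7 → host 3  [load 20/21]
  4 → host 1  [load 21/21]
  5 → host 4 (new)  [load 5/21]
  7 → host 4  [load 12/21]
  12 → host 5 (new)  [load 12/21]
  14 → host 6 (new)  [load 14/21]
  11 → host 7 (new)  [load 11/21]
7 hosts opened.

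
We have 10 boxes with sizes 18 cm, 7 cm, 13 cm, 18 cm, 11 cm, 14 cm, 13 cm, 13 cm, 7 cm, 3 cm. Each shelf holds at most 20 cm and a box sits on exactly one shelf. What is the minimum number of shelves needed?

7

Total = 18 + 18 + 14 + 13 + 13 + 13 + 11 + 7 + 7 + 3 = 117 cm.
Lower bound: ⌈117/20⌉ = 6 shelves.
Also, 7 boxes each exceed 10 cm, and no two of those can share a shelf, so at least 7 shelves are needed.
A packing using 7 shelves:
  shelf 1: 18 = 18
  shelf 2: 18 = 18
  shelf 3: 14 + 3 = 17
  shelf 4: 13 + 7 = 20
  shelf 5: 13 + 7 = 20
  shelf 6: 13 = 13
  shelf 7: 11 = 11
This matches the lower bound, so 7 is optimal.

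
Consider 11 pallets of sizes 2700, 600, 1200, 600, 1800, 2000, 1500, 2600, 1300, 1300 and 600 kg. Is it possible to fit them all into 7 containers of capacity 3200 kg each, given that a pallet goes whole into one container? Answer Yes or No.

Yes

A valid assignment using 6 containers:
  container 1: 2700 = 2700
  container 2: 2600 + 600 = 3200
  container 3: 2000 + 1200 = 3200
  container 4: 1800 + 1300 = 3100
  container 5: 1500 + 1300 = 2800
  container 6: 600 + 600 = 1200
That uses only 6 ≤ 7, so 7 containers are enough.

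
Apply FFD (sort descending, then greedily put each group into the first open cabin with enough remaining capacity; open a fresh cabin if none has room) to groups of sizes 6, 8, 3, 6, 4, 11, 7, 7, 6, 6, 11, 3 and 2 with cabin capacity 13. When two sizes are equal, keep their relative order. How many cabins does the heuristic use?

7

Sorted descending: 11, 11, 8, 7, 7, 6, 6, 6, 6, 4, 3, 3, 2.
  11 → cabin 1 (new)  [load 11/13]
  11 → cabin 2 (new)  [load 11/13]
  8 → cabin 3 (new)  [load 8/13]
  7 → cabin 4 (new)  [load 7/13]
  7 → cabin 5 (new)  [load 7/13]
  6 → cabin 4  [load 13/13]
  6 → cabin 5  [load 13/13]
  6 → cabin 6 (new)  [load 6/13]
  6 → cabin 6  [load 12/13]
  4 → cabin 3  [load 12/13]
  3 → cabin 7 (new)  [load 3/13]
  3 → cabin 7  [load 6/13]
  2 → cabin 1  [load 13/13]
7 cabins opened.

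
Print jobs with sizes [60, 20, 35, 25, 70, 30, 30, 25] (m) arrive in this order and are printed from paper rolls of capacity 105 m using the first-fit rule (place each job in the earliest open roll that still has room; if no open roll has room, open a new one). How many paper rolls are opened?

3

  60 → roll 1 (new)  [load 60/105]
  20 → roll 1  [load 80/105]
  35 → roll 2 (new)  [load 35/105]
  25 → roll 1  [load 105/105]
  70 → roll 2  [load 105/105]
  30 → roll 3 (new)  [load 30/105]
  30 → roll 3  [load 60/105]
  25 → roll 3  [load 85/105]
3 paper rolls opened.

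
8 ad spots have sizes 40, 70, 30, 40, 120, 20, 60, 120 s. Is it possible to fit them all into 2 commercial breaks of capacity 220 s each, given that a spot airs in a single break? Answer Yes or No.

No

Total = 500 s; ⌈500/220⌉ = 3.
At least 3 commercial breaks are required, but only 2 are allowed.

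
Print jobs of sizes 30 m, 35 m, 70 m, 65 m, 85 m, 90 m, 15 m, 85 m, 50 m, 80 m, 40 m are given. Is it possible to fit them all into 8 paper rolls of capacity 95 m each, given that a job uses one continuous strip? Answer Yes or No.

A valid assignment using 8 paper rolls:
  roll 1: 90 = 90
  roll 2: 85 = 85
  roll 3: 85 = 85
  roll 4: 80 + 15 = 95
  roll 5: 70 = 70
  roll 6: 65 + 30 = 95
  roll 7: 50 + 40 = 90
  roll 8: 35 = 35
Every load is within 95 m, so 8 paper rolls suffice.

Yes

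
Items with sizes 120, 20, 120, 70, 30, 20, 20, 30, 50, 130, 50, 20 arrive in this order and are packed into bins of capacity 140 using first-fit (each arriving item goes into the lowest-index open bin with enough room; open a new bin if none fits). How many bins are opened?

5

  120 → bin 1 (new)  [load 120/140]
  20 → bin 1  [load 140/140]
  120 → bin 2 (new)  [load 120/140]
  70 → bin 3 (new)  [load 70/140]
  30 → bin 3  [load 100/140]
  20 → bin 2  [load 140/140]
  20 → bin 3  [load 120/140]
  30 → bin 4 (new)  [load 30/140]
  50 → bin 4  [load 80/140]
  130 → bin 5 (new)  [load 130/140]
  50 → bin 4  [load 130/140]
  20 → bin 3  [load 140/140]
5 bins opened.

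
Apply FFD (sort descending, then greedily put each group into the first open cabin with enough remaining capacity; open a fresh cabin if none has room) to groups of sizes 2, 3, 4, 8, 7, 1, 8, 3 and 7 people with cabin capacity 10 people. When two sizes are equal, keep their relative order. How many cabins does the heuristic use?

5

Sorted descending: 8, 8, 7, 7, 4, 3, 3, 2, 1.
  8 → cabin 1 (new)  [load 8/10]
  8 → cabin 2 (new)  [load 8/10]
  7 → cabin 3 (new)  [load 7/10]
  7 → cabin 4 (new)  [load 7/10]
  4 → cabin 5 (new)  [load 4/10]
  3 → cabin 3  [load 10/10]
  3 → cabin 4  [load 10/10]
  2 → cabin 1  [load 10/10]
  1 → cabin 2  [load 9/10]
5 cabins opened.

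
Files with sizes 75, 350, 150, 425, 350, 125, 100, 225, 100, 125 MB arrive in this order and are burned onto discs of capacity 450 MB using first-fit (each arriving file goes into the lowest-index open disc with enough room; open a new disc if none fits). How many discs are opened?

  75 → disc 1 (new)  [load 75/450]
  350 → disc 1  [load 425/450]
  150 → disc 2 (new)  [load 150/450]
  425 → disc 3 (new)  [load 425/450]
  350 → disc 4 (new)  [load 350/450]
  125 → disc 2  [load 275/450]
  100 → disc 2  [load 375/450]
  225 → disc 5 (new)  [load 225/450]
  100 → disc 4  [load 450/450]
  125 → disc 5  [load 350/450]
5 discs opened.

5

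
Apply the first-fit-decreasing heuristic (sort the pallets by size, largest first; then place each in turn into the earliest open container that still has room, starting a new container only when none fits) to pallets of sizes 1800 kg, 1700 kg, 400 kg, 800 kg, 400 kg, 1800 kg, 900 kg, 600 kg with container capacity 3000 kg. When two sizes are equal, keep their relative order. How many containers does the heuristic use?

3

Sorted descending: 1800, 1800, 1700, 900, 800, 600, 400, 400.
  1800 → container 1 (new)  [load 1800/3000]
  1800 → container 2 (new)  [load 1800/3000]
  1700 → container 3 (new)  [load 1700/3000]
  900 → container 1  [load 2700/3000]
  800 → container 2  [load 2600/3000]
  600 → container 3  [load 2300/3000]
  400 → container 2  [load 3000/3000]
  400 → container 3  [load 2700/3000]
3 containers opened.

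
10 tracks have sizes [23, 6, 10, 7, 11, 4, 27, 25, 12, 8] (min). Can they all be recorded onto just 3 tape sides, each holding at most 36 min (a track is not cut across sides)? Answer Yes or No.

Total = 133 min; ⌈133/36⌉ = 4.
At least 4 tape sides are required, but only 3 are allowed.

No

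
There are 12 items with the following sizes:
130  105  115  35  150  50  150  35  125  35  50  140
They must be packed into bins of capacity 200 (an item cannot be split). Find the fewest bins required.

Total = 150 + 150 + 140 + 130 + 125 + 115 + 105 + 50 + 50 + 35 + 35 + 35 = 1120.
Lower bound: ⌈1120/200⌉ = 6 bins.
Also, 7 items each exceed 100, and no two of those can share a bin, so at least 7 bins are needed.
A packing using 7 bins:
  bin 1: 150 + 50 = 200
  bin 2: 150 + 50 = 200
  bin 3: 140 + 35 = 175
  bin 4: 130 + 35 + 35 = 200
  bin 5: 125 = 125
  bin 6: 115 = 115
  bin 7: 105 = 105
This matches the lower bound, so 7 is optimal.

7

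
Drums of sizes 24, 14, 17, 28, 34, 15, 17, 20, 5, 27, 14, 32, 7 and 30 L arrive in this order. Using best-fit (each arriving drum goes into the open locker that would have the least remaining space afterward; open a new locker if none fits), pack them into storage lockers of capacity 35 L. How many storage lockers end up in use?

9

  24 → locker 1 (new)  [load 24/35]
  14 → locker 2 (new)  [load 14/35]
  17 → locker 2  [load 31/35]
  28 → locker 3 (new)  [load 28/35]
  34 → locker 4 (new)  [load 34/35]
  15 → locker 5 (new)  [load 15/35]
  17 → locker 5  [load 32/35]
  20 → locker 6 (new)  [load 20/35]
  5 → locker 3  [load 33/35]
  27 → locker 7 (new)  [load 27/35]
  14 → locker 6  [load 34/35]
  32 → locker 8 (new)  [load 32/35]
  7 → locker 7  [load 34/35]
  30 → locker 9 (new)  [load 30/35]
9 storage lockers opened.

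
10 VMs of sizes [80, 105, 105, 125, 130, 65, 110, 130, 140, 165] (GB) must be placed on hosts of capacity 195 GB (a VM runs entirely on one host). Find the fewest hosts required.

Total = 165 + 140 + 130 + 130 + 125 + 110 + 105 + 105 + 80 + 65 = 1155 GB.
Lower bound: ⌈1155/195⌉ = 6 hosts.
Also, 8 VMs each exceed 195/2 GB, and no two of those can share a host, so at least 8 hosts are needed.
A packing using 8 hosts:
  host 1: 165 = 165
  host 2: 140 = 140
  host 3: 130 + 65 = 195
  host 4: 130 = 130
  host 5: 125 = 125
  host 6: 110 + 80 = 190
  host 7: 105 = 105
  host 8: 105 = 105
This matches the lower bound, so 8 is optimal.

8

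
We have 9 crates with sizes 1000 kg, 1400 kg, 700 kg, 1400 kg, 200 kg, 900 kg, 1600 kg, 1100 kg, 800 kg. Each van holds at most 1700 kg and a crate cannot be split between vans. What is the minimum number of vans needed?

6

Total = 1600 + 1400 + 1400 + 1100 + 1000 + 900 + 800 + 700 + 200 = 9100 kg.
Lower bound: ⌈9100/1700⌉ = 6 vans.
A packing using 6 vans:
  van 1: 1600 = 1600
  van 2: 1400 + 200 = 1600
  van 3: 1400 = 1400
  van 4: 1100 = 1100
  van 5: 1000 + 700 = 1700
  van 6: 900 + 800 = 1700
This matches the lower bound, so 6 is optimal.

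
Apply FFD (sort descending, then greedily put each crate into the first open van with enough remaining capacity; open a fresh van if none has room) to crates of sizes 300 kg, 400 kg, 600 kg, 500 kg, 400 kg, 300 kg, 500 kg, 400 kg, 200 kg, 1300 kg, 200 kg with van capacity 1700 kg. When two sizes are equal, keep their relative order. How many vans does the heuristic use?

4

Sorted descending: 1300, 600, 500, 500, 400, 400, 400, 300, 300, 200, 200.
  1300 → van 1 (new)  [load 1300/1700]
  600 → van 2 (new)  [load 600/1700]
  500 → van 2  [load 1100/1700]
  500 → van 2  [load 1600/1700]
  400 → van 1  [load 1700/1700]
  400 → van 3 (new)  [load 400/1700]
  400 → van 3  [load 800/1700]
  300 → van 3  [load 1100/1700]
  300 → van 3  [load 1400/1700]
  200 → van 3  [load 1600/1700]
  200 → van 4 (new)  [load 200/1700]
4 vans opened.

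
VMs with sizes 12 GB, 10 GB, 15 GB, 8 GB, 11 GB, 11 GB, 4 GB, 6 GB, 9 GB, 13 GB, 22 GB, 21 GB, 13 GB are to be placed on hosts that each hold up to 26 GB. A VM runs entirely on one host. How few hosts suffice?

Total = 22 + 21 + 15 + 13 + 13 + 12 + 11 + 11 + 10 + 9 + 8 + 6 + 4 = 155 GB.
Lower bound: ⌈155/26⌉ = 6 hosts.
A packing using 7 hosts:
  host 1: 22 + 4 = 26
  host 2: 21 = 21
  host 3: 15 + 11 = 26
  host 4: 13 + 13 = 26
  host 5: 12 + 11 = 23
  host 6: 10 + 9 + 6 = 25
  host 7: 8 = 8
No arrangement into 6 hosts stays within capacity, so 7 is optimal.

7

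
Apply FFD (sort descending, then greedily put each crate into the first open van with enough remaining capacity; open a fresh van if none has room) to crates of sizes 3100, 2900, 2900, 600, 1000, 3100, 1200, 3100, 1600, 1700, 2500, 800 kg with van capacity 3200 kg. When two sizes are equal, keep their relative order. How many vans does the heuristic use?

9

Sorted descending: 3100, 3100, 3100, 2900, 2900, 2500, 1700, 1600, 1200, 1000, 800, 600.
  3100 → van 1 (new)  [load 3100/3200]
  3100 → van 2 (new)  [load 3100/3200]
  3100 → van 3 (new)  [load 3100/3200]
  2900 → van 4 (new)  [load 2900/3200]
  2900 → van 5 (new)  [load 2900/3200]
  2500 → van 6 (new)  [load 2500/3200]
  1700 → van 7 (new)  [load 1700/3200]
  1600 → van 8 (new)  [load 1600/3200]
  1200 → van 7  [load 2900/3200]
  1000 → van 8  [load 2600/3200]
  800 → van 9 (new)  [load 800/3200]
  600 → van 6  [load 3100/3200]
9 vans opened.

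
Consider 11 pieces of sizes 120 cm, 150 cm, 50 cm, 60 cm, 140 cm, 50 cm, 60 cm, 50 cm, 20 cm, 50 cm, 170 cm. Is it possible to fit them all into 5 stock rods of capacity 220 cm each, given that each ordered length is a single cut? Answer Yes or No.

Yes

A valid assignment using 5 stock rods:
  stock rod 1: 170 + 50 = 220
  stock rod 2: 150 + 60 = 210
  stock rod 3: 140 + 60 + 20 = 220
  stock rod 4: 120 + 50 + 50 = 220
  stock rod 5: 50 = 50
Every load is within 220 cm, so 5 stock rods suffice.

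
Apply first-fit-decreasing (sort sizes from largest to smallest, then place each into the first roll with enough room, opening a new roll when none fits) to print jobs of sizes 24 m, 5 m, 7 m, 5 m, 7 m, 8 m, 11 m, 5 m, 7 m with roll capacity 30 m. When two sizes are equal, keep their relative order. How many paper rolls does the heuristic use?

Sorted descending: 24, 11, 8, 7, 7, 7, 5, 5, 5.
  24 → roll 1 (new)  [load 24/30]
  11 → roll 2 (new)  [load 11/30]
  8 → roll 2  [load 19/30]
  7 → roll 2  [load 26/30]
  7 → roll 3 (new)  [load 7/30]
  7 → roll 3  [load 14/30]
  5 → roll 1  [load 29/30]
  5 → roll 3  [load 19/30]
  5 → roll 3  [load 24/30]
3 paper rolls opened.

3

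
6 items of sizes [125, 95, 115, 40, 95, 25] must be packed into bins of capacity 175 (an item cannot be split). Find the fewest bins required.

4

Total = 125 + 115 + 95 + 95 + 40 + 25 = 495.
Lower bound: ⌈495/175⌉ = 3 bins.
Also, 4 items each exceed 175/2, and no two of those can share a bin, so at least 4 bins are needed.
A packing using 4 bins:
  bin 1: 125 + 40 = 165
  bin 2: 115 + 25 = 140
  bin 3: 95 = 95
  bin 4: 95 = 95
This matches the lower bound, so 4 is optimal.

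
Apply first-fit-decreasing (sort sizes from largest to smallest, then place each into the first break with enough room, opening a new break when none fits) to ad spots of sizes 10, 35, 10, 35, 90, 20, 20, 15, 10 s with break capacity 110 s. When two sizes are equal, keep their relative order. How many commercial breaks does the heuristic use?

3

Sorted descending: 90, 35, 35, 20, 20, 15, 10, 10, 10.
  90 → break 1 (new)  [load 90/110]
  35 → break 2 (new)  [load 35/110]
  35 → break 2  [load 70/110]
  20 → break 1  [load 110/110]
  20 → break 2  [load 90/110]
  15 → break 2  [load 105/110]
  10 → break 3 (new)  [load 10/110]
  10 → break 3  [load 20/110]
  10 → break 3  [load 30/110]
3 commercial breaks opened.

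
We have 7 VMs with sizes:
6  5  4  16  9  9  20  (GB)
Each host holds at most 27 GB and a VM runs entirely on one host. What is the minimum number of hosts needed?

3

Total = 20 + 16 + 9 + 9 + 6 + 5 + 4 = 69 GB.
Lower bound: ⌈69/27⌉ = 3 hosts.
A packing using 3 hosts:
  host 1: 20 + 6 = 26
  host 2: 16 + 9 = 25
  host 3: 9 + 5 + 4 = 18
This matches the lower bound, so 3 is optimal.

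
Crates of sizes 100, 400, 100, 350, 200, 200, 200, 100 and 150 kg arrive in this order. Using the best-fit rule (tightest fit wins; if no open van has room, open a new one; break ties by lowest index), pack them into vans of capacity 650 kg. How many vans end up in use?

3

  100 → van 1 (new)  [load 100/650]
  400 → van 1  [load 500/650]
  100 → van 1  [load 600/650]
  350 → van 2 (new)  [load 350/650]
  200 → van 2  [load 550/650]
  200 → van 3 (new)  [load 200/650]
  200 → van 3  [load 400/650]
  100 → van 2  [load 650/650]
  150 → van 3  [load 550/650]
3 vans opened.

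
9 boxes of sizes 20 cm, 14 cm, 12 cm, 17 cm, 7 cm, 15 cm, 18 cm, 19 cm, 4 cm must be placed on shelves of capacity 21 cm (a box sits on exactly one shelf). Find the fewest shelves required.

7

Total = 20 + 19 + 18 + 17 + 15 + 14 + 12 + 7 + 4 = 126 cm.
Lower bound: ⌈126/21⌉ = 6 shelves.
Also, 7 boxes each exceed 21/2 cm, and no two of those can share a shelf, so at least 7 shelves are needed.
A packing using 7 shelves:
  shelf 1: 20 = 20
  shelf 2: 19 = 19
  shelf 3: 18 = 18
  shelf 4: 17 + 4 = 21
  shelf 5: 15 = 15
  shelf 6: 14 + 7 = 21
  shelf 7: 12 = 12
This matches the lower bound, so 7 is optimal.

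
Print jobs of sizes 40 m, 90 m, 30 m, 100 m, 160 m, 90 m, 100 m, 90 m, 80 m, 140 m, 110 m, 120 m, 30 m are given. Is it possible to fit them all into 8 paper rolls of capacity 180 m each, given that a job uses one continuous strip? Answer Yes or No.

Yes

A valid assignment using 8 paper rolls:
  roll 1: 160 = 160
  roll 2: 140 + 40 = 180
  roll 3: 120 + 30 + 30 = 180
  roll 4: 110 = 110
  roll 5: 100 + 80 = 180
  roll 6: 100 = 100
  roll 7: 90 + 90 = 180
  roll 8: 90 = 90
Every load is within 180 m, so 8 paper rolls suffice.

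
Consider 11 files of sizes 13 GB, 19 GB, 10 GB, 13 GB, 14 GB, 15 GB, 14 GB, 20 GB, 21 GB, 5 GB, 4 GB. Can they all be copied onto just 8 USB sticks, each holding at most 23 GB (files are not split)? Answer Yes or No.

Yes

A valid assignment using 8 USB sticks:
  USB stick 1: 21 = 21
  USB stick 2: 20 = 20
  USB stick 3: 19 + 4 = 23
  USB stick 4: 15 + 5 = 20
  USB stick 5: 14 = 14
  USB stick 6: 14 = 14
  USB stick 7: 13 + 10 = 23
  USB stick 8: 13 = 13
Every load is within 23 GB, so 8 USB sticks suffice.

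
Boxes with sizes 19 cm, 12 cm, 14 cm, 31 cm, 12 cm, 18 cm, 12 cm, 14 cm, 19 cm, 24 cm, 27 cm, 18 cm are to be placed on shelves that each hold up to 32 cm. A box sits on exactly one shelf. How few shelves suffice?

Total = 31 + 27 + 24 + 19 + 19 + 18 + 18 + 14 + 14 + 12 + 12 + 12 = 220 cm.
Lower bound: ⌈220/32⌉ = 7 shelves.
A packing using 8 shelves:
  shelf 1: 31 = 31
  shelf 2: 27 = 27
  shelf 3: 24 = 24
  shelf 4: 19 + 12 = 31
  shelf 5: 19 + 12 = 31
  shelf 6: 18 + 14 = 32
  shelf 7: 18 + 14 = 32
  shelf 8: 12 = 12
No arrangement into 7 shelves stays within capacity, so 8 is optimal.

8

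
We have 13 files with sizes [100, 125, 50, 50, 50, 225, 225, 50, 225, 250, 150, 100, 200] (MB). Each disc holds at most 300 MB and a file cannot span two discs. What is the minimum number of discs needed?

7

Total = 250 + 225 + 225 + 225 + 200 + 150 + 125 + 100 + 100 + 50 + 50 + 50 + 50 = 1800 MB.
Lower bound: ⌈1800/300⌉ = 6 discs.
A packing using 7 discs:
  disc 1: 250 + 50 = 300
  disc 2: 225 + 50 = 275
  disc 3: 225 + 50 = 275
  disc 4: 225 + 50 = 275
  disc 5: 200 + 100 = 300
  disc 6: 150 + 125 = 275
  disc 7: 100 = 100
No arrangement into 6 discs stays within capacity, so 7 is optimal.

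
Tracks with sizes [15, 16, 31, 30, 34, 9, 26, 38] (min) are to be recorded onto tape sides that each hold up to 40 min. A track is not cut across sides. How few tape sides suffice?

Total = 38 + 34 + 31 + 30 + 26 + 16 + 15 + 9 = 199 min.
Lower bound: ⌈199/40⌉ = 5 tape sides.
A packing using 6 tape sides:
  side 1: 38 = 38
  side 2: 34 = 34
  side 3: 31 + 9 = 40
  side 4: 30 = 30
  side 5: 26 = 26
  side 6: 16 + 15 = 31
No arrangement into 5 tape sides stays within capacity, so 6 is optimal.

6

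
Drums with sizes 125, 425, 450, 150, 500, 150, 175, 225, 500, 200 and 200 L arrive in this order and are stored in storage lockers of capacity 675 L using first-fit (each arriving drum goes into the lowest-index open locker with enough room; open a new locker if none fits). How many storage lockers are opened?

  125 → locker 1 (new)  [load 125/675]
  425 → locker 1  [load 550/675]
  450 → locker 2 (new)  [load 450/675]
  150 → locker 2  [load 600/675]
  500 → locker 3 (new)  [load 500/675]
  150 → locker 3  [load 650/675]
  175 → locker 4 (new)  [load 175/675]
  225 → locker 4  [load 400/675]
  500 → locker 5 (new)  [load 500/675]
  200 → locker 4  [load 600/675]
  200 → locker 6 (new)  [load 200/675]
6 storage lockers opened.

6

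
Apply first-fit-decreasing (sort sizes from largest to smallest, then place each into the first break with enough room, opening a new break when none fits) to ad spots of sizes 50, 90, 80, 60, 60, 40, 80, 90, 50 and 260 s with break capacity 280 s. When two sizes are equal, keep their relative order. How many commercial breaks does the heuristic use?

Sorted descending: 260, 90, 90, 80, 80, 60, 60, 50, 50, 40.
  260 → break 1 (new)  [load 260/280]
  90 → break 2 (new)  [load 90/280]
  90 → break 2  [load 180/280]
  80 → break 2  [load 260/280]
  80 → break 3 (new)  [load 80/280]
  60 → break 3  [load 140/280]
  60 → break 3  [load 200/280]
  50 → break 3  [load 250/280]
  50 → break 4 (new)  [load 50/280]
  40 → break 4  [load 90/280]
4 commercial breaks opened.

4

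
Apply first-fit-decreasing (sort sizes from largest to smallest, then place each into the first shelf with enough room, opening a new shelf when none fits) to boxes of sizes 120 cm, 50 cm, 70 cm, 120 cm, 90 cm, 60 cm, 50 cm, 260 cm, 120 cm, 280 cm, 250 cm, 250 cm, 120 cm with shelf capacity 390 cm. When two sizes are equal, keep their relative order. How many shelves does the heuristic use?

Sorted descending: 280, 260, 250, 250, 120, 120, 120, 120, 90, 70, 60, 50, 50.
  280 → shelf 1 (new)  [load 280/390]
  260 → shelf 2 (new)  [load 260/390]
  250 → shelf 3 (new)  [load 250/390]
  250 → shelf 4 (new)  [load 250/390]
  120 → shelf 2  [load 380/390]
  120 → shelf 3  [load 370/390]
  120 → shelf 4  [load 370/390]
  120 → shelf 5 (new)  [load 120/390]
  90 → shelf 1  [load 370/390]
  70 → shelf 5  [load 190/390]
  60 → shelf 5  [load 250/390]
  50 → shelf 5  [load 300/390]
  50 → shelf 5  [load 350/390]
5 shelves opened.

5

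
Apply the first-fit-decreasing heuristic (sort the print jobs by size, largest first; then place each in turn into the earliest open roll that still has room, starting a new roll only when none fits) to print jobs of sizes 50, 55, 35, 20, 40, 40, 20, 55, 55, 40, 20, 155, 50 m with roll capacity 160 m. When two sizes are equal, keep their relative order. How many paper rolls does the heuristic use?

5

Sorted descending: 155, 55, 55, 55, 50, 50, 40, 40, 40, 35, 20, 20, 20.
  155 → roll 1 (new)  [load 155/160]
  55 → roll 2 (new)  [load 55/160]
  55 → roll 2  [load 110/160]
  55 → roll 3 (new)  [load 55/160]
  50 → roll 2  [load 160/160]
  50 → roll 3  [load 105/160]
  40 → roll 3  [load 145/160]
  40 → roll 4 (new)  [load 40/160]
  40 → roll 4  [load 80/160]
  35 → roll 4  [load 115/160]
  20 → roll 4  [load 135/160]
  20 → roll 4  [load 155/160]
  20 → roll 5 (new)  [load 20/160]
5 paper rolls opened.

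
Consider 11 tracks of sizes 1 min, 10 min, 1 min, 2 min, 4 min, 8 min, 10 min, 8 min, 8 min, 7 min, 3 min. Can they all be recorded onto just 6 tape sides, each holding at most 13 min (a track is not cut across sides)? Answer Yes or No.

Yes

A valid assignment using 6 tape sides:
  side 1: 10 + 3 = 13
  side 2: 10 + 2 + 1 = 13
  side 3: 8 + 4 + 1 = 13
  side 4: 8 = 8
  side 5: 8 = 8
  side 6: 7 = 7
Every load is within 13 min, so 6 tape sides suffice.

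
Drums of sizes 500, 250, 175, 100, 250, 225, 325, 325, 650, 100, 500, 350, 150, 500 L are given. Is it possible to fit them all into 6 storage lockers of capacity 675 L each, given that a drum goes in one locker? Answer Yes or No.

Total = 4400 L; ⌈4400/675⌉ = 7.
At least 7 storage lockers are required, but only 6 are allowed.

No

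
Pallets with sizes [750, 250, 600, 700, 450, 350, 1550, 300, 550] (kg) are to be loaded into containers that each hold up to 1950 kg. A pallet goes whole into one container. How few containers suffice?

3

Total = 1550 + 750 + 700 + 600 + 550 + 450 + 350 + 300 + 250 = 5500 kg.
Lower bound: ⌈5500/1950⌉ = 3 containers.
A packing using 3 containers:
  container 1: 1550 + 350 = 1900
  container 2: 750 + 700 + 450 = 1900
  container 3: 600 + 550 + 300 + 250 = 1700
This matches the lower bound, so 3 is optimal.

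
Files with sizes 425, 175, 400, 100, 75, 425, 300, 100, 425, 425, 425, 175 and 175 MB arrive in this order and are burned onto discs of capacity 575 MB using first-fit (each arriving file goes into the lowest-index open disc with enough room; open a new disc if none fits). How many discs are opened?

8

  425 → disc 1 (new)  [load 425/575]
  175 → disc 2 (new)  [load 175/575]
  400 → disc 2  [load 575/575]
  100 → disc 1  [load 525/575]
  75 → disc 3 (new)  [load 75/575]
  425 → disc 3  [load 500/575]
  300 → disc 4 (new)  [load 300/575]
  100 → disc 4  [load 400/575]
  425 → disc 5 (new)  [load 425/575]
  425 → disc 6 (new)  [load 425/575]
  425 → disc 7 (new)  [load 425/575]
  175 → disc 4  [load 575/575]
  175 → disc 8 (new)  [load 175/575]
8 discs opened.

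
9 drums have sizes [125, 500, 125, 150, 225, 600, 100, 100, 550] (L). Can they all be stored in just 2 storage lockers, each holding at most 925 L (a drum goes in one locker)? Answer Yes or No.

Total = 2475 L; ⌈2475/925⌉ = 3.
At least 3 storage lockers are required, but only 2 are allowed.

No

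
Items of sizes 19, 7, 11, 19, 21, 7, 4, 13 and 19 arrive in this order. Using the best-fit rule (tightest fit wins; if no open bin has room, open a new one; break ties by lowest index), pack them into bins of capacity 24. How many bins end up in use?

6

  19 → bin 1 (new)  [load 19/24]
  7 → bin 2 (new)  [load 7/24]
  11 → bin 2  [load 18/24]
  19 → bin 3 (new)  [load 19/24]
  21 → bin 4 (new)  [load 21/24]
  7 → bin 5 (new)  [load 7/24]
  4 → bin 1  [load 23/24]
  13 → bin 5  [load 20/24]
  19 → bin 6 (new)  [load 19/24]
6 bins opened.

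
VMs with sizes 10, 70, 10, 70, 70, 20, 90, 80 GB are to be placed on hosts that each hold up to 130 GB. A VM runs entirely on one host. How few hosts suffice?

5

Total = 90 + 80 + 70 + 70 + 70 + 20 + 10 + 10 = 420 GB.
Lower bound: ⌈420/130⌉ = 4 hosts.
Also, 5 VMs each exceed 65 GB, and no two of those can share a host, so at least 5 hosts are needed.
A packing using 5 hosts:
  host 1: 90 + 20 + 10 + 10 = 130
  host 2: 80 = 80
  host 3: 70 = 70
  host 4: 70 = 70
  host 5: 70 = 70
This matches the lower bound, so 5 is optimal.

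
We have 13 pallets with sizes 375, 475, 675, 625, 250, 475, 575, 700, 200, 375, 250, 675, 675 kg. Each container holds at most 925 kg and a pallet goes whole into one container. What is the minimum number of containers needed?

8

Total = 700 + 675 + 675 + 675 + 625 + 575 + 475 + 475 + 375 + 375 + 250 + 250 + 200 = 6325 kg.
Lower bound: ⌈6325/925⌉ = 7 containers.
Also, 8 pallets each exceed 925/2 kg, and no two of those can share a container, so at least 8 containers are needed.
A packing using 8 containers:
  container 1: 700 + 200 = 900
  container 2: 675 + 250 = 925
  container 3: 675 + 250 = 925
  container 4: 675 = 675
  container 5: 625 = 625
  container 6: 575 = 575
  container 7: 475 + 375 = 850
  container 8: 475 + 375 = 850
This matches the lower bound, so 8 is optimal.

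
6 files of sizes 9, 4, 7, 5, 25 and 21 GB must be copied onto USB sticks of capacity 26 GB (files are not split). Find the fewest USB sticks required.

3

Total = 25 + 21 + 9 + 7 + 5 + 4 = 71 GB.
Lower bound: ⌈71/26⌉ = 3 USB sticks.
A packing using 3 USB sticks:
  USB stick 1: 25 = 25
  USB stick 2: 21 + 5 = 26
  USB stick 3: 9 + 7 + 4 = 20
This matches the lower bound, so 3 is optimal.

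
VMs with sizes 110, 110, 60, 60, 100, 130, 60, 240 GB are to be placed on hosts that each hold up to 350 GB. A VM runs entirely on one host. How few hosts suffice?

Total = 240 + 130 + 110 + 110 + 100 + 60 + 60 + 60 = 870 GB.
Lower bound: ⌈870/350⌉ = 3 hosts.
A packing using 3 hosts:
  host 1: 240 + 110 = 350
  host 2: 130 + 110 + 100 = 340
  host 3: 60 + 60 + 60 = 180
This matches the lower bound, so 3 is optimal.

3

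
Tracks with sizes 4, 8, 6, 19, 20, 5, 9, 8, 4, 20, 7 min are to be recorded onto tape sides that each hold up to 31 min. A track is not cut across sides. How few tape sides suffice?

Total = 20 + 20 + 19 + 9 + 8 + 8 + 7 + 6 + 5 + 4 + 4 = 110 min.
Lower bound: ⌈110/31⌉ = 4 tape sides.
A packing using 4 tape sides:
  side 1: 20 + 9 = 29
  side 2: 20 + 8 = 28
  side 3: 19 + 8 + 4 = 31
  side 4: 7 + 6 + 5 + 4 = 22
This matches the lower bound, so 4 is optimal.

4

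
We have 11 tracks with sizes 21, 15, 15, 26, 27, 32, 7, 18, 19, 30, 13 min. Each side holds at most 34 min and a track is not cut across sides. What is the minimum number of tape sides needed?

7

Total = 32 + 30 + 27 + 26 + 21 + 19 + 18 + 15 + 15 + 13 + 7 = 223 min.
Lower bound: ⌈223/34⌉ = 7 tape sides.
A packing using 7 tape sides:
  side 1: 32 = 32
  side 2: 30 = 30
  side 3: 27 + 7 = 34
  side 4: 26 = 26
  side 5: 21 + 13 = 34
  side 6: 19 + 15 = 34
  side 7: 18 + 15 = 33
This matches the lower bound, so 7 is optimal.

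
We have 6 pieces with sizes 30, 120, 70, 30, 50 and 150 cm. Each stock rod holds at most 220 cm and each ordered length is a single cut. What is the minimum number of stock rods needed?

Total = 150 + 120 + 70 + 50 + 30 + 30 = 450 cm.
Lower bound: ⌈450/220⌉ = 3 stock rods.
A packing using 3 stock rods:
  stock rod 1: 150 + 70 = 220
  stock rod 2: 120 + 50 + 30 = 200
  stock rod 3: 30 = 30
This matches the lower bound, so 3 is optimal.

3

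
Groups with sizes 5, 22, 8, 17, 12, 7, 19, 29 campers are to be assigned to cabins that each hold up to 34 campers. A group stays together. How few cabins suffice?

4

Total = 29 + 22 + 19 + 17 + 12 + 8 + 7 + 5 = 119 campers.
Lower bound: ⌈119/34⌉ = 4 cabins.
A packing using 4 cabins:
  cabin 1: 29 + 5 = 34
  cabin 2: 22 + 12 = 34
  cabin 3: 19 + 8 + 7 = 34
  cabin 4: 17 = 17
This matches the lower bound, so 4 is optimal.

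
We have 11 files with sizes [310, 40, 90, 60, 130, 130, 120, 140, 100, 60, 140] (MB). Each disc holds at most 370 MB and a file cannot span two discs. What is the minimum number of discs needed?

4

Total = 310 + 140 + 140 + 130 + 130 + 120 + 100 + 90 + 60 + 60 + 40 = 1320 MB.
Lower bound: ⌈1320/370⌉ = 4 discs.
A packing using 4 discs:
  disc 1: 310 + 60 = 370
  disc 2: 140 + 140 + 90 = 370
  disc 3: 130 + 130 + 100 = 360
  disc 4: 120 + 60 + 40 = 220
This matches the lower bound, so 4 is optimal.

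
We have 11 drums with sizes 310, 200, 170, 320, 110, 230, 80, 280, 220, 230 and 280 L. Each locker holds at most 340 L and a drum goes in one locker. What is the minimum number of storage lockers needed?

9

Total = 320 + 310 + 280 + 280 + 230 + 230 + 220 + 200 + 170 + 110 + 80 = 2430 L.
Lower bound: ⌈2430/340⌉ = 8 storage lockers.
A packing using 9 storage lockers:
  locker 1: 320 = 320
  locker 2: 310 = 310
  locker 3: 280 = 280
  locker 4: 280 = 280
  locker 5: 230 + 110 = 340
  locker 6: 230 + 80 = 310
  locker 7: 220 = 220
  locker 8: 200 = 200
  locker 9: 170 = 170
No arrangement into 8 storage lockers stays within capacity, so 9 is optimal.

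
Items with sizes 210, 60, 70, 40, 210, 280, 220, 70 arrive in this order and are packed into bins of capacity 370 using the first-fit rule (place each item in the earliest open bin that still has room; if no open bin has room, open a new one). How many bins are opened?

4

  210 → bin 1 (new)  [load 210/370]
  60 → bin 1  [load 270/370]
  70 → bin 1  [load 340/370]
  40 → bin 2 (new)  [load 40/370]
  210 → bin 2  [load 250/370]
  280 → bin 3 (new)  [load 280/370]
  220 → bin 4 (new)  [load 220/370]
  70 → bin 2  [load 320/370]
4 bins opened.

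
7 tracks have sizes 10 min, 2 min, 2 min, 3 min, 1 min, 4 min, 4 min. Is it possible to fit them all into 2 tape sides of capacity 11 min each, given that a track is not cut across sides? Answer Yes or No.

Total = 26 min; ⌈26/11⌉ = 3.
At least 3 tape sides are required, but only 2 are allowed.

No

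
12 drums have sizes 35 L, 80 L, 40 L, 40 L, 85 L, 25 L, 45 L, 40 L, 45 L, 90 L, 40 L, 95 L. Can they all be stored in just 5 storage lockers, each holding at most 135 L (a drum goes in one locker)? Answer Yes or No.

Total = 660 L; ⌈660/135⌉ = 5.
The bound of 5 does not rule out 5, but exhaustive search shows no assignment into 5 storage lockers of capacity 135 L exists — the minimum is 6.

No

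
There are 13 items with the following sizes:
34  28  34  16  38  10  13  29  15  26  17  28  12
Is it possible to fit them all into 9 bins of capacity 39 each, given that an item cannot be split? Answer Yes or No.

Yes

A valid assignment using 9 bins:
  bin 1: 38 = 38
  bin 2: 34 = 34
  bin 3: 34 = 34
  bin 4: 29 + 10 = 39
  bin 5: 28 = 28
  bin 6: 28 = 28
  bin 7: 26 + 13 = 39
  bin 8: 17 + 16 = 33
  bin 9: 15 + 12 = 27
Every load is within 39, so 9 bins suffice.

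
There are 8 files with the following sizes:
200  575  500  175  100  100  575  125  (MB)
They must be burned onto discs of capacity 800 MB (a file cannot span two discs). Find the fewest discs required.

Total = 575 + 575 + 500 + 200 + 175 + 125 + 100 + 100 = 2350 MB.
Lower bound: ⌈2350/800⌉ = 3 discs.
A packing using 3 discs:
  disc 1: 575 + 200 = 775
  disc 2: 575 + 125 + 100 = 800
  disc 3: 500 + 175 + 100 = 775
This matches the lower bound, so 3 is optimal.

3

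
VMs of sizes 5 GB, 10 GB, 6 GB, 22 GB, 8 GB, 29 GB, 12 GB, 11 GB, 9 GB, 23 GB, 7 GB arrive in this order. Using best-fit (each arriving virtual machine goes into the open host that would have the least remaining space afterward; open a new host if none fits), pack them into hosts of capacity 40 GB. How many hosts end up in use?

4

  5 → host 1 (new)  [load 5/40]
  10 → host 1  [load 15/40]
  6 → host 1  [load 21/40]
  22 → host 2 (new)  [load 22/40]
  8 → host 2  [load 30/40]
  29 → host 3 (new)  [load 29/40]
  12 → host 1  [load 33/40]
  11 → host 3  [load 40/40]
  9 → host 2  [load 39/40]
  23 → host 4 (new)  [load 23/40]
  7 → host 1  [load 40/40]
4 hosts opened.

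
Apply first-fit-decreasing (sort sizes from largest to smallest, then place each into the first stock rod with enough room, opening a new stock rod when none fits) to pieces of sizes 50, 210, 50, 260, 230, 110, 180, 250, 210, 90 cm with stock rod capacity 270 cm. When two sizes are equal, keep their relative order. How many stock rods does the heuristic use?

7

Sorted descending: 260, 250, 230, 210, 210, 180, 110, 90, 50, 50.
  260 → stock rod 1 (new)  [load 260/270]
  250 → stock rod 2 (new)  [load 250/270]
  230 → stock rod 3 (new)  [load 230/270]
  210 → stock rod 4 (new)  [load 210/270]
  210 → stock rod 5 (new)  [load 210/270]
  180 → stock rod 6 (new)  [load 180/270]
  110 → stock rod 7 (new)  [load 110/270]
  90 → stock rod 6  [load 270/270]
  50 → stock rod 4  [load 260/270]
  50 → stock rod 5  [load 260/270]
7 stock rods opened.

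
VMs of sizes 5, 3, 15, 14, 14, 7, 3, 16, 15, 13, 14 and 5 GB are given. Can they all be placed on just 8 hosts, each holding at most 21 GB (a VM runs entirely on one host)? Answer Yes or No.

Yes

A valid assignment using 7 hosts:
  host 1: 16 + 5 = 21
  host 2: 15 + 5 = 20
  host 3: 15 + 3 + 3 = 21
  host 4: 14 + 7 = 21
  host 5: 14 = 14
  host 6: 14 = 14
  host 7: 13 = 13
That uses only 7 ≤ 8, so 8 hosts are enough.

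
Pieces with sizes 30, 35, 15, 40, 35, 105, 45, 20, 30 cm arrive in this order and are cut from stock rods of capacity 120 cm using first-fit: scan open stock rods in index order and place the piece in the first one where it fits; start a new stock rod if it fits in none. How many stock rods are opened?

  30 → stock rod 1 (new)  [load 30/120]
  35 → stock rod 1  [load 65/120]
  15 → stock rod 1  [load 80/120]
  40 → stock rod 1  [load 120/120]
  35 → stock rod 2 (new)  [load 35/120]
  105 → stock rod 3 (new)  [load 105/120]
  45 → stock rod 2  [load 80/120]
  20 → stock rod 2  [load 100/120]
  30 → stock rod 4 (new)  [load 30/120]
4 stock rods opened.

4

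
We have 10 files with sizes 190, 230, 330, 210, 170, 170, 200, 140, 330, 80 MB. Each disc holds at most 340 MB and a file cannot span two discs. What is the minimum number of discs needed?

Total = 330 + 330 + 230 + 210 + 200 + 190 + 170 + 170 + 140 + 80 = 2050 MB.
Lower bound: ⌈2050/340⌉ = 7 discs.
A packing using 7 discs:
  disc 1: 330 = 330
  disc 2: 330 = 330
  disc 3: 230 + 80 = 310
  disc 4: 210 = 210
  disc 5: 200 + 140 = 340
  disc 6: 190 = 190
  disc 7: 170 + 170 = 340
This matches the lower bound, so 7 is optimal.

7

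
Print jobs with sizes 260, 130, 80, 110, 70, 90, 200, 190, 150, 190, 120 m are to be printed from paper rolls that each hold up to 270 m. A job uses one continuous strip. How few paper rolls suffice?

7

Total = 260 + 200 + 190 + 190 + 150 + 130 + 120 + 110 + 90 + 80 + 70 = 1590 m.
Lower bound: ⌈1590/270⌉ = 6 paper rolls.
A packing using 7 paper rolls:
  roll 1: 260 = 260
  roll 2: 200 + 70 = 270
  roll 3: 190 + 80 = 270
  roll 4: 190 = 190
  roll 5: 150 + 120 = 270
  roll 6: 130 + 110 = 240
  roll 7: 90 = 90
No arrangement into 6 paper rolls stays within capacity, so 7 is optimal.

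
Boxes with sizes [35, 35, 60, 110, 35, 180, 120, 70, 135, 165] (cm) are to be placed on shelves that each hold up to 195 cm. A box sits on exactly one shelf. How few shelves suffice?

6

Total = 180 + 165 + 135 + 120 + 110 + 70 + 60 + 35 + 35 + 35 = 945 cm.
Lower bound: ⌈945/195⌉ = 5 shelves.
A packing using 6 shelves:
  shelf 1: 180 = 180
  shelf 2: 165 = 165
  shelf 3: 135 + 60 = 195
  shelf 4: 120 + 70 = 190
  shelf 5: 110 + 35 + 35 = 180
  shelf 6: 35 = 35
No arrangement into 5 shelves stays within capacity, so 6 is optimal.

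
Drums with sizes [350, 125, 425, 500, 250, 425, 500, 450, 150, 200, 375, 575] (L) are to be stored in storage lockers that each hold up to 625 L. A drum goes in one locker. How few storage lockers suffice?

8

Total = 575 + 500 + 500 + 450 + 425 + 425 + 375 + 350 + 250 + 200 + 150 + 125 = 4325 L.
Lower bound: ⌈4325/625⌉ = 7 storage lockers.
Also, 8 drums each exceed 625/2 L, and no two of those can share a locker, so at least 8 storage lockers are needed.
A packing using 8 storage lockers:
  locker 1: 575 = 575
  locker 2: 500 + 125 = 625
  locker 3: 500 = 500
  locker 4: 450 + 150 = 600
  locker 5: 425 + 200 = 625
  locker 6: 425 = 425
  locker 7: 375 + 250 = 625
  locker 8: 350 = 350
This matches the lower bound, so 8 is optimal.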